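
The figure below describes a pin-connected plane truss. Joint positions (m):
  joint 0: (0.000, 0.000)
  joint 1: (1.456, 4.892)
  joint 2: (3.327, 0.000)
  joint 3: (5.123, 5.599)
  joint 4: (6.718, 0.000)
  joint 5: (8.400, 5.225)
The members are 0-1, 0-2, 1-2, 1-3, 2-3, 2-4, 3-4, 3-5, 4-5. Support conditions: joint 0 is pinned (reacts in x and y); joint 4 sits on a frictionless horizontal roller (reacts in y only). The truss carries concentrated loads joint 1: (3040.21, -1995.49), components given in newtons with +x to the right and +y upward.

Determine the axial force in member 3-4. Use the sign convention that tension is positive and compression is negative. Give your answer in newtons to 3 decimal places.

-2751.628

N=6 nodes, M=9 members, R=3 reactions → 2N=12, M+R=12
member 0 (0-1): L=5.1041, (cx,cy)=(0.2853,0.9584)
member 1 (0-2): L=3.3270, (cx,cy)=(1.0000,0.0000)
member 2 (1-2): L=5.2376, (cx,cy)=(0.3572,-0.9340)
member 3 (1-3): L=3.7345, (cx,cy)=(0.9819,0.1893)
member 4 (2-3): L=5.8800, (cx,cy)=(0.3054,0.9522)
member 5 (2-4): L=3.3910, (cx,cy)=(1.0000,0.0000)
member 6 (3-4): L=5.8218, (cx,cy)=(0.2740,-0.9617)
member 7 (3-5): L=3.2983, (cx,cy)=(0.9936,-0.1134)
member 8 (4-5): L=5.4891, (cx,cy)=(0.3064,0.9519)
solve A·x = −loads:
  F[0-1] = +679.0699 N (tension)
  F[0-2] = +2846.4970 N (tension)
  F[1-2] = -3185.9388 N (compression)
  F[1-3] = -1739.8606 N (compression)
  F[2-3] = +3125.0696 N (tension)
  F[2-4] = +753.8702 N (tension)
  F[3-4] = -2751.6283 N (compression)
  F[3-5] = +0.0000 N (tension)
  F[4-5] = -0.0000 N (compression)
  Rx@0 = -3040.2100 N
  Ry@0 = -650.8543 N
  Ry@4 = +2646.3443 N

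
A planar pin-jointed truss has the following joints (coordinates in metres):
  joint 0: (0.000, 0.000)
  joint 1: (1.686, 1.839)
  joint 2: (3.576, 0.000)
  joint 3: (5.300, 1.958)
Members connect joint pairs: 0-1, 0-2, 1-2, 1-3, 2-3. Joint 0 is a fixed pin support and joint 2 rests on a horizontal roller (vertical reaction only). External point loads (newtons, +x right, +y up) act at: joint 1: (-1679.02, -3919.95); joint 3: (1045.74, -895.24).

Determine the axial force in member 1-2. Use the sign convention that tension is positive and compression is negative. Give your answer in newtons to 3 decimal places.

N=4 nodes, M=5 members, R=3 reactions → 2N=8, M+R=8
member 0 (0-1): L=2.4949, (cx,cy)=(0.6758,0.7371)
member 1 (0-2): L=3.5760, (cx,cy)=(1.0000,0.0000)
member 2 (1-2): L=2.6370, (cx,cy)=(0.7167,-0.6974)
member 3 (1-3): L=3.6160, (cx,cy)=(0.9995,0.0329)
member 4 (2-3): L=2.6088, (cx,cy)=(0.6608,0.7505)
solve A·x = −loads:
  F[0-1] = -2619.7924 N (compression)
  F[0-2] = +1137.1209 N (tension)
  F[1-2] = -2762.8032 N (compression)
  F[1-3] = +1889.7730 N (tension)
  F[2-3] = -1275.6726 N (compression)
  Rx@0 = +633.2800 N
  Ry@0 = +1931.0600 N
  Ry@2 = +2884.1300 N

-2762.803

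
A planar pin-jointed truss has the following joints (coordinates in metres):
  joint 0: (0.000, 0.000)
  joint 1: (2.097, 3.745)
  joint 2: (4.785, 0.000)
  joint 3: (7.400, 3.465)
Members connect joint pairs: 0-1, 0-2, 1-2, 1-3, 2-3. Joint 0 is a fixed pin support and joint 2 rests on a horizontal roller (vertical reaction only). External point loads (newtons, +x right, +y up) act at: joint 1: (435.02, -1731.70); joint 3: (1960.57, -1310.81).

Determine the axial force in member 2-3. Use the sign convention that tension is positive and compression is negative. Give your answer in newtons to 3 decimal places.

-1454.557

N=4 nodes, M=5 members, R=3 reactions → 2N=8, M+R=8
member 0 (0-1): L=4.2921, (cx,cy)=(0.4886,0.8725)
member 1 (0-2): L=4.7850, (cx,cy)=(1.0000,0.0000)
member 2 (1-2): L=4.6098, (cx,cy)=(0.5831,-0.8124)
member 3 (1-3): L=5.3104, (cx,cy)=(0.9986,-0.0527)
member 4 (2-3): L=4.3410, (cx,cy)=(0.6024,0.7982)
solve A·x = −loads:
  F[0-1] = +1723.4541 N (tension)
  F[0-2] = +1553.5657 N (tension)
  F[1-2] = -4166.9766 N (compression)
  F[1-3] = +2840.7366 N (tension)
  F[2-3] = -1454.5571 N (compression)
  Rx@0 = -2395.5900 N
  Ry@0 = -1503.7583 N
  Ry@2 = +4546.2683 N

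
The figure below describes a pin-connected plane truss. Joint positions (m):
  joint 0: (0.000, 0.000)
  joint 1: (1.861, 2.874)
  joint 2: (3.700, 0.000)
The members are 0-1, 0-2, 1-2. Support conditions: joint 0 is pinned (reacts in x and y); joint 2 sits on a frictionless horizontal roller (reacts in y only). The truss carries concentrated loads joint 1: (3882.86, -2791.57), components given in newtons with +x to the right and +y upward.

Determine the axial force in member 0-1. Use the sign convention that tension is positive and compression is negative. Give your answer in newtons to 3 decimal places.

N=3 nodes, M=3 members, R=3 reactions → 2N=6, M+R=6
member 0 (0-1): L=3.4239, (cx,cy)=(0.5435,0.8394)
member 1 (0-2): L=3.7000, (cx,cy)=(1.0000,0.0000)
member 2 (1-2): L=3.4120, (cx,cy)=(0.5390,-0.8423)
solve A·x = −loads:
  F[0-1] = +1940.1616 N (tension)
  F[0-2] = +2828.3244 N (tension)
  F[1-2] = -5247.5611 N (compression)
  Rx@0 = -3882.8600 N
  Ry@0 = -1628.5520 N
  Ry@2 = +4420.1220 N

1940.162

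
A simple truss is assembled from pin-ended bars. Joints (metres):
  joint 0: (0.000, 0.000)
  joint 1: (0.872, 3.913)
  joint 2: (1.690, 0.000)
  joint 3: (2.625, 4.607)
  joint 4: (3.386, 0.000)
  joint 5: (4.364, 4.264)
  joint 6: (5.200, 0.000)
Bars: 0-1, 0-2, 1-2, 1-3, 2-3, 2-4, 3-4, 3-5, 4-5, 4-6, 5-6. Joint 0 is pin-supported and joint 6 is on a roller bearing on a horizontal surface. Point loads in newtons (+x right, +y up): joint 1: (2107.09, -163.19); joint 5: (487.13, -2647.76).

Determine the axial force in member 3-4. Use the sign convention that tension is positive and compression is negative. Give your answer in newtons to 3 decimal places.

N=7 nodes, M=11 members, R=3 reactions → 2N=14, M+R=14
member 0 (0-1): L=4.0090, (cx,cy)=(0.2175,0.9761)
member 1 (0-2): L=1.6900, (cx,cy)=(1.0000,0.0000)
member 2 (1-2): L=3.9976, (cx,cy)=(0.2046,-0.9788)
member 3 (1-3): L=1.8854, (cx,cy)=(0.9298,0.3681)
member 4 (2-3): L=4.7009, (cx,cy)=(0.1989,0.9800)
member 5 (2-4): L=1.6960, (cx,cy)=(1.0000,0.0000)
member 6 (3-4): L=4.6694, (cx,cy)=(0.1630,-0.9866)
member 7 (3-5): L=1.7725, (cx,cy)=(0.9811,-0.1935)
member 8 (4-5): L=4.3747, (cx,cy)=(0.2236,0.9747)
member 9 (4-6): L=1.8140, (cx,cy)=(1.0000,0.0000)
member 10 (5-6): L=4.3452, (cx,cy)=(0.1924,-0.9813)
solve A·x = −loads:
  F[0-1] = +1458.4477 N (tension)
  F[0-2] = +2276.9909 N (tension)
  F[1-2] = -2165.6959 N (compression)
  F[1-3] = -1448.4044 N (compression)
  F[2-3] = +2163.0891 N (tension)
  F[2-4] = +1403.6064 N (tension)
  F[3-4] = -1472.9969 N (compression)
  F[3-5] = -689.4468 N (compression)
  F[4-5] = +1491.0403 N (tension)
  F[4-6] = +830.2121 N (tension)
  F[5-6] = -4315.0975 N (compression)
  Rx@0 = -2594.2200 N
  Ry@0 = -1423.5292 N
  Ry@6 = +4234.4792 N

-1472.997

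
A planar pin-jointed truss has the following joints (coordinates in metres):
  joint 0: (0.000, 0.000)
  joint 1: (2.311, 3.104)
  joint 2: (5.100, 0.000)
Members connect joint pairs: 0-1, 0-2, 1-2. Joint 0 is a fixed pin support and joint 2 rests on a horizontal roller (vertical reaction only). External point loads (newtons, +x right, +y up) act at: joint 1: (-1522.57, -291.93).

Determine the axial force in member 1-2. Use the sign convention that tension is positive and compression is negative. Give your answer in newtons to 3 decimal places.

1067.960

N=3 nodes, M=3 members, R=3 reactions → 2N=6, M+R=6
member 0 (0-1): L=3.8698, (cx,cy)=(0.5972,0.8021)
member 1 (0-2): L=5.1000, (cx,cy)=(1.0000,0.0000)
member 2 (1-2): L=4.1729, (cx,cy)=(0.6684,-0.7438)
solve A·x = −loads:
  F[0-1] = -1354.3430 N (compression)
  F[0-2] = -713.7769 N (compression)
  F[1-2] = +1067.9600 N (tension)
  Rx@0 = +1522.5700 N
  Ry@0 = +1086.3235 N
  Ry@2 = -794.3935 N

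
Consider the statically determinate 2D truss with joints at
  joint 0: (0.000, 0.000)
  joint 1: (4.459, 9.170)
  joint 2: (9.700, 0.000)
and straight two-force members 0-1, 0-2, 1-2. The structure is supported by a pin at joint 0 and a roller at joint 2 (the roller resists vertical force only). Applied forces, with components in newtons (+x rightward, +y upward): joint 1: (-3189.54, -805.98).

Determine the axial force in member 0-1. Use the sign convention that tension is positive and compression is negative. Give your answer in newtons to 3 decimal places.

-3837.080

N=3 nodes, M=3 members, R=3 reactions → 2N=6, M+R=6
member 0 (0-1): L=10.1966, (cx,cy)=(0.4373,0.8993)
member 1 (0-2): L=9.7000, (cx,cy)=(1.0000,0.0000)
member 2 (1-2): L=10.5621, (cx,cy)=(0.4962,-0.8682)
solve A·x = −loads:
  F[0-1] = -3837.0796 N (compression)
  F[0-2] = -1511.5825 N (compression)
  F[1-2] = +3046.2537 N (tension)
  Rx@0 = +3189.5400 N
  Ry@0 = +3450.7446 N
  Ry@2 = -2644.7646 N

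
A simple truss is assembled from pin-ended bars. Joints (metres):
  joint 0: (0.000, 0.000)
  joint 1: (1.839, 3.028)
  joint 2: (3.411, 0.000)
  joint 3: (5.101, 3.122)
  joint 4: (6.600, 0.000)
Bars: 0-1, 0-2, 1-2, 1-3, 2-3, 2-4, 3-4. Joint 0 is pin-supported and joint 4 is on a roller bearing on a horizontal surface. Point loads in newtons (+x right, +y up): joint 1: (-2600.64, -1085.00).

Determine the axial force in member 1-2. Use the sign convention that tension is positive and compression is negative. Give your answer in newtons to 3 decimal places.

1033.729

N=5 nodes, M=7 members, R=3 reactions → 2N=10, M+R=10
member 0 (0-1): L=3.5427, (cx,cy)=(0.5191,0.8547)
member 1 (0-2): L=3.4110, (cx,cy)=(1.0000,0.0000)
member 2 (1-2): L=3.4117, (cx,cy)=(0.4608,-0.8875)
member 3 (1-3): L=3.2634, (cx,cy)=(0.9996,0.0288)
member 4 (2-3): L=3.5501, (cx,cy)=(0.4760,0.8794)
member 5 (2-4): L=3.1890, (cx,cy)=(1.0000,0.0000)
member 6 (3-4): L=3.4632, (cx,cy)=(0.4328,-0.9015)
solve A·x = −loads:
  F[0-1] = -2311.6705 N (compression)
  F[0-2] = -1400.6611 N (compression)
  F[1-2] = +1033.7285 N (tension)
  F[1-3] = +924.7420 N (tension)
  F[2-3] = -1043.2545 N (compression)
  F[2-4] = -427.7199 N (compression)
  F[3-4] = +988.1840 N (tension)
  Rx@0 = +2600.6400 N
  Ry@0 = +1975.8217 N
  Ry@4 = -890.8217 N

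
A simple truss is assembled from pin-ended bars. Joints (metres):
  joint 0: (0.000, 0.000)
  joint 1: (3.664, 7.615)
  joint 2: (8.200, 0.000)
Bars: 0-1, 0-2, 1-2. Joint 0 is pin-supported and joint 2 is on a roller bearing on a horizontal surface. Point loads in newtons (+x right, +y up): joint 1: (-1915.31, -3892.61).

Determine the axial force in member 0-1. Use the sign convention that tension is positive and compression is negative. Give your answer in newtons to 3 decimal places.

-4363.417

N=3 nodes, M=3 members, R=3 reactions → 2N=6, M+R=6
member 0 (0-1): L=8.4506, (cx,cy)=(0.4336,0.9011)
member 1 (0-2): L=8.2000, (cx,cy)=(1.0000,0.0000)
member 2 (1-2): L=8.8636, (cx,cy)=(0.5118,-0.8591)
solve A·x = −loads:
  F[0-1] = -4363.4172 N (compression)
  F[0-2] = -23.4317 N (compression)
  F[1-2] = +45.7868 N (tension)
  Rx@0 = +1915.3100 N
  Ry@0 = +3931.9469 N
  Ry@2 = -39.3369 N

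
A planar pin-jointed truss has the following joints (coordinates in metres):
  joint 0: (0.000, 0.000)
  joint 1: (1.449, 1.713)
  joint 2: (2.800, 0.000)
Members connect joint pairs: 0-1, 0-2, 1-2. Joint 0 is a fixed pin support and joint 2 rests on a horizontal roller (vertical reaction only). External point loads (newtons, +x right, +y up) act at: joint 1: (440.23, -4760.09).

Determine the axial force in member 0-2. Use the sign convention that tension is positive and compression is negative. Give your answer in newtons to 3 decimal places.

2155.190

N=3 nodes, M=3 members, R=3 reactions → 2N=6, M+R=6
member 0 (0-1): L=2.2437, (cx,cy)=(0.6458,0.7635)
member 1 (0-2): L=2.8000, (cx,cy)=(1.0000,0.0000)
member 2 (1-2): L=2.1816, (cx,cy)=(0.6193,-0.7852)
solve A·x = −loads:
  F[0-1] = -2655.4678 N (compression)
  F[0-2] = +2155.1904 N (tension)
  F[1-2] = -3480.2798 N (compression)
  Rx@0 = -440.2300 N
  Ry@0 = +2027.4170 N
  Ry@2 = +2732.6730 N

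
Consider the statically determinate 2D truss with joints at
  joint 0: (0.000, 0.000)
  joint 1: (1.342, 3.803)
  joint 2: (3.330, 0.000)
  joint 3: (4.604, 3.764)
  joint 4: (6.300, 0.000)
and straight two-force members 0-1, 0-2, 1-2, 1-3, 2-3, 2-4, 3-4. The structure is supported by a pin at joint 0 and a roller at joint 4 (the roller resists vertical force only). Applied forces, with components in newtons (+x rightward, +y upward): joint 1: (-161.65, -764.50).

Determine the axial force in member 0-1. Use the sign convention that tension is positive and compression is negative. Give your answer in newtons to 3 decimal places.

N=5 nodes, M=7 members, R=3 reactions → 2N=10, M+R=10
member 0 (0-1): L=4.0328, (cx,cy)=(0.3328,0.9430)
member 1 (0-2): L=3.3300, (cx,cy)=(1.0000,0.0000)
member 2 (1-2): L=4.2913, (cx,cy)=(0.4633,-0.8862)
member 3 (1-3): L=3.2622, (cx,cy)=(0.9999,-0.0120)
member 4 (2-3): L=3.9738, (cx,cy)=(0.3206,0.9472)
member 5 (2-4): L=2.9700, (cx,cy)=(1.0000,0.0000)
member 6 (3-4): L=4.1285, (cx,cy)=(0.4108,-0.9117)
solve A·x = −loads:
  F[0-1] = -741.4879 N (compression)
  F[0-2] = +85.0936 N (tension)
  F[1-2] = -72.9585 N (compression)
  F[1-3] = -51.2980 N (compression)
  F[2-3] = +68.2604 N (tension)
  F[2-4] = +29.4099 N (tension)
  F[3-4] = -71.5903 N (compression)
  Rx@0 = +161.6500 N
  Ry@0 = +699.2295 N
  Ry@4 = +65.2705 N

-741.488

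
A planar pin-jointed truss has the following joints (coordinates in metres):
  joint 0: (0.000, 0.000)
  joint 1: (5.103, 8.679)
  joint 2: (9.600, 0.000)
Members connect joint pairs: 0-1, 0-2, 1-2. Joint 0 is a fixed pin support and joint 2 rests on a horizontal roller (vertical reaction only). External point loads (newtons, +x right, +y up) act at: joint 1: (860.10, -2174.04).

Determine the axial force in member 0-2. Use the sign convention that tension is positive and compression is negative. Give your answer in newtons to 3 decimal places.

1001.694

N=3 nodes, M=3 members, R=3 reactions → 2N=6, M+R=6
member 0 (0-1): L=10.0681, (cx,cy)=(0.5069,0.8620)
member 1 (0-2): L=9.6000, (cx,cy)=(1.0000,0.0000)
member 2 (1-2): L=9.7749, (cx,cy)=(0.4601,-0.8879)
solve A·x = −loads:
  F[0-1] = -279.3599 N (compression)
  F[0-2] = +1001.6938 N (tension)
  F[1-2] = -2177.3238 N (compression)
  Rx@0 = -860.1000 N
  Ry@0 = +240.8177 N
  Ry@2 = +1933.2223 N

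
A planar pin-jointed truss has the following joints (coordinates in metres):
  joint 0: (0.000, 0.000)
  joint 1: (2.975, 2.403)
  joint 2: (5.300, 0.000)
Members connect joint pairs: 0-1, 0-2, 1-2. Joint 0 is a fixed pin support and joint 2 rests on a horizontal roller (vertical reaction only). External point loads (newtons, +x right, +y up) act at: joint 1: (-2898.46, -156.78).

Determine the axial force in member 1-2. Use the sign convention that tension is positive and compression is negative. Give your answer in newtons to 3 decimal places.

1706.123

N=3 nodes, M=3 members, R=3 reactions → 2N=6, M+R=6
member 0 (0-1): L=3.8243, (cx,cy)=(0.7779,0.6284)
member 1 (0-2): L=5.3000, (cx,cy)=(1.0000,0.0000)
member 2 (1-2): L=3.3437, (cx,cy)=(0.6953,-0.7187)
solve A·x = −loads:
  F[0-1] = -2200.8676 N (compression)
  F[0-2] = -1186.3469 N (compression)
  F[1-2] = +1706.1229 N (tension)
  Rx@0 = +2898.4600 N
  Ry@0 = +1382.9270 N
  Ry@2 = -1226.1470 N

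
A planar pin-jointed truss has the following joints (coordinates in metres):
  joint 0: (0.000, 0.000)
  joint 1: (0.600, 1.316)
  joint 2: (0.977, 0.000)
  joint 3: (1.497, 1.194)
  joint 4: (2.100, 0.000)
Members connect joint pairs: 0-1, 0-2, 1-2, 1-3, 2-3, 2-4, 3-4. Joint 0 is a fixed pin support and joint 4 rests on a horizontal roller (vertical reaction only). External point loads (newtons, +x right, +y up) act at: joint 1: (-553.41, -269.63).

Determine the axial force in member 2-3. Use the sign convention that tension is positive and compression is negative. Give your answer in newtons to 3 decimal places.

N=5 nodes, M=7 members, R=3 reactions → 2N=10, M+R=10
member 0 (0-1): L=1.4463, (cx,cy)=(0.4148,0.9099)
member 1 (0-2): L=0.9770, (cx,cy)=(1.0000,0.0000)
member 2 (1-2): L=1.3689, (cx,cy)=(0.2754,-0.9613)
member 3 (1-3): L=0.9053, (cx,cy)=(0.9909,-0.1348)
member 4 (2-3): L=1.3023, (cx,cy)=(0.3993,0.9168)
member 5 (2-4): L=1.1230, (cx,cy)=(1.0000,0.0000)
member 6 (3-4): L=1.3376, (cx,cy)=(0.4508,-0.8926)
solve A·x = −loads:
  F[0-1] = -592.8135 N (compression)
  F[0-2] = -307.4846 N (compression)
  F[1-2] = +246.7281 N (tension)
  F[1-3] = +241.7419 N (tension)
  F[2-3] = -258.7049 N (compression)
  F[2-4] = -136.2388 N (compression)
  F[3-4] = +302.2167 N (tension)
  Rx@0 = +553.4100 N
  Ry@0 = +539.3965 N
  Ry@4 = -269.7665 N

-258.705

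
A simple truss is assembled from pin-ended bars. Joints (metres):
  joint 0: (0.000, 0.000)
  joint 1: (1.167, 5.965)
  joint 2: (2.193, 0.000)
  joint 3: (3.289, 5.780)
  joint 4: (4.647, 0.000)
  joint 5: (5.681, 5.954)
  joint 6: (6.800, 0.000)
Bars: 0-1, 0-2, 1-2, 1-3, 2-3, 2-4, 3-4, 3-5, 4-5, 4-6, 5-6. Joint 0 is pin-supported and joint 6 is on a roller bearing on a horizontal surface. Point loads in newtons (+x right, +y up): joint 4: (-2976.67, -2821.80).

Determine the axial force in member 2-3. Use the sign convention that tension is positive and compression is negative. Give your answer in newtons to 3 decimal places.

N=7 nodes, M=11 members, R=3 reactions → 2N=14, M+R=14
member 0 (0-1): L=6.0781, (cx,cy)=(0.1920,0.9814)
member 1 (0-2): L=2.1930, (cx,cy)=(1.0000,0.0000)
member 2 (1-2): L=6.0526, (cx,cy)=(0.1695,-0.9855)
member 3 (1-3): L=2.1300, (cx,cy)=(0.9962,-0.0869)
member 4 (2-3): L=5.8830, (cx,cy)=(0.1863,0.9825)
member 5 (2-4): L=2.4540, (cx,cy)=(1.0000,0.0000)
member 6 (3-4): L=5.9374, (cx,cy)=(0.2287,-0.9735)
member 7 (3-5): L=2.3983, (cx,cy)=(0.9974,0.0726)
member 8 (4-5): L=6.0431, (cx,cy)=(0.1711,0.9853)
member 9 (4-6): L=2.1530, (cx,cy)=(1.0000,0.0000)
member 10 (5-6): L=6.0582, (cx,cy)=(0.1847,-0.9828)
solve A·x = −loads:
  F[0-1] = -910.3694 N (compression)
  F[0-2] = -2801.8779 N (compression)
  F[1-2] = +936.0506 N (tension)
  F[1-3] = -334.7307 N (compression)
  F[2-3] = -938.9420 N (compression)
  F[2-4] = -2468.2796 N (compression)
  F[3-4] = +864.9876 N (tension)
  F[3-5] = -708.0966 N (compression)
  F[4-5] = +2009.3735 N (tension)
  F[4-6] = +362.4192 N (tension)
  F[5-6] = -1962.1295 N (compression)
  Rx@0 = +2976.6700 N
  Ry@0 = +893.4317 N
  Ry@6 = +1928.3683 N

-938.942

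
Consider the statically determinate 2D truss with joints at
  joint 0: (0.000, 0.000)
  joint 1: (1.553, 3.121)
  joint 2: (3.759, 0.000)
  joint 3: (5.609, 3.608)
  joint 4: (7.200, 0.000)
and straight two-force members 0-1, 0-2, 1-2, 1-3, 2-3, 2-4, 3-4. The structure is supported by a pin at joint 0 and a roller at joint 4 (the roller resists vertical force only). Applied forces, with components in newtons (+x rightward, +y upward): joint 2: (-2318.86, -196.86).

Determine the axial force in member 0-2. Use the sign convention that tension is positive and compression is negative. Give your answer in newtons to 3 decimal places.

-2272.045

N=5 nodes, M=7 members, R=3 reactions → 2N=10, M+R=10
member 0 (0-1): L=3.4860, (cx,cy)=(0.4455,0.8953)
member 1 (0-2): L=3.7590, (cx,cy)=(1.0000,0.0000)
member 2 (1-2): L=3.8219, (cx,cy)=(0.5772,-0.8166)
member 3 (1-3): L=4.0851, (cx,cy)=(0.9929,0.1192)
member 4 (2-3): L=4.0546, (cx,cy)=(0.4563,0.8898)
member 5 (2-4): L=3.4410, (cx,cy)=(1.0000,0.0000)
member 6 (3-4): L=3.9432, (cx,cy)=(0.4035,-0.9150)
solve A·x = −loads:
  F[0-1] = -105.0867 N (compression)
  F[0-2] = -2272.0448 N (compression)
  F[1-2] = +99.8541 N (tension)
  F[1-3] = -105.2009 N (compression)
  F[2-3] = +129.5943 N (tension)
  F[2-4] = +45.3212 N (tension)
  F[3-4] = -112.3262 N (compression)
  Rx@0 = +2318.8600 N
  Ry@0 = +94.0827 N
  Ry@4 = +102.7773 N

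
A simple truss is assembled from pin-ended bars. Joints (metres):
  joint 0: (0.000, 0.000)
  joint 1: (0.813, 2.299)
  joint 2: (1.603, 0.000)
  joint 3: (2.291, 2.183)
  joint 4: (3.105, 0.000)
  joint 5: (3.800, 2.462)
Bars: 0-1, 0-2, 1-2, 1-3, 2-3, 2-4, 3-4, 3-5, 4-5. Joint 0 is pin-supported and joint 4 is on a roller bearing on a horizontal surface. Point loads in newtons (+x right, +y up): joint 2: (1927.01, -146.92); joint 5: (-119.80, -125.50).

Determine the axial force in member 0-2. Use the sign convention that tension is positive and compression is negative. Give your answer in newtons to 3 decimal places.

N=6 nodes, M=9 members, R=3 reactions → 2N=12, M+R=12
member 0 (0-1): L=2.4385, (cx,cy)=(0.3334,0.9428)
member 1 (0-2): L=1.6030, (cx,cy)=(1.0000,0.0000)
member 2 (1-2): L=2.4309, (cx,cy)=(0.3250,-0.9457)
member 3 (1-3): L=1.4825, (cx,cy)=(0.9969,-0.0782)
member 4 (2-3): L=2.2888, (cx,cy)=(0.3006,0.9538)
member 5 (2-4): L=1.5020, (cx,cy)=(1.0000,0.0000)
member 6 (3-4): L=2.3298, (cx,cy)=(0.3494,-0.9370)
member 7 (3-5): L=1.5346, (cx,cy)=(0.9833,0.1818)
member 8 (4-5): L=2.5582, (cx,cy)=(0.2717,0.9624)
solve A·x = −loads:
  F[0-1] = -146.3436 N (compression)
  F[0-2] = +1856.0008 N (tension)
  F[1-2] = +154.0942 N (tension)
  F[1-3] = -99.1718 N (compression)
  F[2-3] = +1.2474 N (tension)
  F[2-4] = -21.3072 N (compression)
  F[3-4] = -27.1169 N (compression)
  F[3-5] = -90.5274 N (compression)
  F[4-5] = -113.3027 N (compression)
  Rx@0 = -1807.2100 N
  Ry@0 = +137.9707 N
  Ry@4 = +134.4493 N

1856.001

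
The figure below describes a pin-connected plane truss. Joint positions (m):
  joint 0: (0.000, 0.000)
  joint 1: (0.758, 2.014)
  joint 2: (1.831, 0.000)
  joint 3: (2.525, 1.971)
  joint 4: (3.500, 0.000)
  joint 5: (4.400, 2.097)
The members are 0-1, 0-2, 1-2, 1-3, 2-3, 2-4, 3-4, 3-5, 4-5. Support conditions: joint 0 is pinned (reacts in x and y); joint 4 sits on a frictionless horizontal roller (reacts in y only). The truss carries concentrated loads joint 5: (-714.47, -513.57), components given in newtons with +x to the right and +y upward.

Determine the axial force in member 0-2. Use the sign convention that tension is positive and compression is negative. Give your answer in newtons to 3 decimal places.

-603.063

N=6 nodes, M=9 members, R=3 reactions → 2N=12, M+R=12
member 0 (0-1): L=2.1519, (cx,cy)=(0.3522,0.9359)
member 1 (0-2): L=1.8310, (cx,cy)=(1.0000,0.0000)
member 2 (1-2): L=2.2820, (cx,cy)=(0.4702,-0.8826)
member 3 (1-3): L=1.7675, (cx,cy)=(0.9997,-0.0243)
member 4 (2-3): L=2.0896, (cx,cy)=(0.3321,0.9432)
member 5 (2-4): L=1.6690, (cx,cy)=(1.0000,0.0000)
member 6 (3-4): L=2.1990, (cx,cy)=(0.4434,-0.8963)
member 7 (3-5): L=1.8792, (cx,cy)=(0.9977,0.0670)
member 8 (4-5): L=2.2820, (cx,cy)=(0.3944,0.9189)
solve A·x = −loads:
  F[0-1] = -316.2796 N (compression)
  F[0-2] = -603.0625 N (compression)
  F[1-2] = +342.9160 N (tension)
  F[1-3] = -272.7278 N (compression)
  F[2-3] = -320.8562 N (compression)
  F[2-4] = -335.2604 N (compression)
  F[3-4] = +292.1052 N (tension)
  F[3-5] = -509.8733 N (compression)
  F[4-5] = -521.6697 N (compression)
  Rx@0 = +714.4700 N
  Ry@0 = +296.0087 N
  Ry@4 = +217.5613 N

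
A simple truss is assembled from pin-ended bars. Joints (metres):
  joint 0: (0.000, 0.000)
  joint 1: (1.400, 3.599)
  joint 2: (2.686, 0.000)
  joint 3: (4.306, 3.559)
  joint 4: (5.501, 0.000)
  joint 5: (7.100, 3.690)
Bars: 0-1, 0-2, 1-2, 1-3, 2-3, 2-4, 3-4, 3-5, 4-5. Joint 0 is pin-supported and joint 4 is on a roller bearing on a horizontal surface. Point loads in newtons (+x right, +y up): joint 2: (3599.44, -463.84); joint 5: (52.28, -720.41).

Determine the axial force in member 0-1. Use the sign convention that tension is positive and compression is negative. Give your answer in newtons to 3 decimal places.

N=6 nodes, M=9 members, R=3 reactions → 2N=12, M+R=12
member 0 (0-1): L=3.8617, (cx,cy)=(0.3625,0.9320)
member 1 (0-2): L=2.6860, (cx,cy)=(1.0000,0.0000)
member 2 (1-2): L=3.8219, (cx,cy)=(0.3365,-0.9417)
member 3 (1-3): L=2.9063, (cx,cy)=(0.9999,-0.0138)
member 4 (2-3): L=3.9104, (cx,cy)=(0.4143,0.9101)
member 5 (2-4): L=2.8150, (cx,cy)=(1.0000,0.0000)
member 6 (3-4): L=3.7543, (cx,cy)=(0.3183,-0.9480)
member 7 (3-5): L=2.7971, (cx,cy)=(0.9989,0.0468)
member 8 (4-5): L=4.0216, (cx,cy)=(0.3976,0.9176)
solve A·x = −loads:
  F[0-1] = +7.6343 N (tension)
  F[0-2] = +3648.9523 N (tension)
  F[1-2] = -7.6335 N (compression)
  F[1-3] = +5.3367 N (tension)
  F[2-3] = +517.5298 N (tension)
  F[2-4] = -167.4608 N (compression)
  F[3-4] = -478.3945 N (compression)
  F[3-5] = +372.4247 N (tension)
  F[4-5] = -804.1501 N (compression)
  Rx@0 = -3651.7200 N
  Ry@0 = -7.1149 N
  Ry@4 = +1191.3649 N

7.634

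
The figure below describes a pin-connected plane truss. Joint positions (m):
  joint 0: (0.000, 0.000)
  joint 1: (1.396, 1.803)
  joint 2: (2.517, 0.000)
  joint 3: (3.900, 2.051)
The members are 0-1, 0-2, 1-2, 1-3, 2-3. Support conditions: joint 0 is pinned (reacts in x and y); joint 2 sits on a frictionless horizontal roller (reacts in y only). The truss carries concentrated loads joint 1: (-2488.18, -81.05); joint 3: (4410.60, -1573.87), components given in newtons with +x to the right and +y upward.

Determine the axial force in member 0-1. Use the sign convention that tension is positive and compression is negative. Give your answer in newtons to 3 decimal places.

N=4 nodes, M=5 members, R=3 reactions → 2N=8, M+R=8
member 0 (0-1): L=2.2803, (cx,cy)=(0.6122,0.7907)
member 1 (0-2): L=2.5170, (cx,cy)=(1.0000,0.0000)
member 2 (1-2): L=2.1231, (cx,cy)=(0.5280,-0.8492)
member 3 (1-3): L=2.5163, (cx,cy)=(0.9951,0.0986)
member 4 (2-3): L=2.4737, (cx,cy)=(0.5591,0.8291)
solve A·x = −loads:
  F[0-1] = +3339.2700 N (tension)
  F[0-2] = -121.9097 N (compression)
  F[1-2] = -2520.6936 N (compression)
  F[1-3] = +5892.1428 N (tension)
  F[2-3] = -2598.6669 N (compression)
  Rx@0 = -1922.4200 N
  Ry@0 = -2640.3485 N
  Ry@2 = +4295.2685 N

3339.270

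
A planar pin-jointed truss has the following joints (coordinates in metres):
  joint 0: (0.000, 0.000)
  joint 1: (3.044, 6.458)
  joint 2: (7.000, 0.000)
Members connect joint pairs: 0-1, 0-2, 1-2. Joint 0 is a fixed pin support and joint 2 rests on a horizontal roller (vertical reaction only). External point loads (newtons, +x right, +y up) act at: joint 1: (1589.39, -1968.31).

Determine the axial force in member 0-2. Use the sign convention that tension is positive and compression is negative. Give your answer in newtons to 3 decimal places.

N=3 nodes, M=3 members, R=3 reactions → 2N=6, M+R=6
member 0 (0-1): L=7.1394, (cx,cy)=(0.4264,0.9046)
member 1 (0-2): L=7.0000, (cx,cy)=(1.0000,0.0000)
member 2 (1-2): L=7.5734, (cx,cy)=(0.5224,-0.8527)
solve A·x = −loads:
  F[0-1] = +391.2981 N (tension)
  F[0-2] = +1422.5547 N (tension)
  F[1-2] = -2723.3345 N (compression)
  Rx@0 = -1589.3900 N
  Ry@0 = -353.9495 N
  Ry@2 = +2322.2595 N

1422.555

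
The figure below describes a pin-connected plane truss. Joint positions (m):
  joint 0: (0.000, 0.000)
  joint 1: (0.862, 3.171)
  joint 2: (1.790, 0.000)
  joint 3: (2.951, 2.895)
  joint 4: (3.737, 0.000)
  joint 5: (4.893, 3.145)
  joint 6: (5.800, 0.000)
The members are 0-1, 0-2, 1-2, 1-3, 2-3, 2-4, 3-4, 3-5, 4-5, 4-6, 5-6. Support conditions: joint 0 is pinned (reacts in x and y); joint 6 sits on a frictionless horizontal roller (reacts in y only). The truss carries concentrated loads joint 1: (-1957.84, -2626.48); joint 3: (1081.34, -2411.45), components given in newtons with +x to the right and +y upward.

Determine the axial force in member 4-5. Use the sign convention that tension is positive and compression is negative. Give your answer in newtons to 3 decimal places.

N=7 nodes, M=11 members, R=3 reactions → 2N=14, M+R=14
member 0 (0-1): L=3.2861, (cx,cy)=(0.2623,0.9650)
member 1 (0-2): L=1.7900, (cx,cy)=(1.0000,0.0000)
member 2 (1-2): L=3.3040, (cx,cy)=(0.2809,-0.9597)
member 3 (1-3): L=2.1072, (cx,cy)=(0.9914,-0.1310)
member 4 (2-3): L=3.1191, (cx,cy)=(0.3722,0.9281)
member 5 (2-4): L=1.9470, (cx,cy)=(1.0000,0.0000)
member 6 (3-4): L=2.9998, (cx,cy)=(0.2620,-0.9651)
member 7 (3-5): L=1.9580, (cx,cy)=(0.9918,0.1277)
member 8 (4-5): L=3.3507, (cx,cy)=(0.3450,0.9386)
member 9 (4-6): L=2.0630, (cx,cy)=(1.0000,0.0000)
member 10 (5-6): L=3.2732, (cx,cy)=(0.2771,-0.9608)
solve A·x = −loads:
  F[0-1] = -4094.7038 N (compression)
  F[0-2] = +197.6189 N (tension)
  F[1-2] = +1309.3721 N (tension)
  F[1-3] = +520.4395 N (tension)
  F[2-3] = -1353.9525 N (compression)
  F[2-4] = +1069.3520 N (tension)
  F[3-4] = -1225.7578 N (compression)
  F[3-5] = -754.3565 N (compression)
  F[4-5] = +1260.3136 N (tension)
  F[4-6] = +313.3744 N (tension)
  F[5-6] = -1130.9031 N (compression)
  Rx@0 = +876.5000 N
  Ry@0 = +3951.3122 N
  Ry@6 = +1086.6178 N

1260.314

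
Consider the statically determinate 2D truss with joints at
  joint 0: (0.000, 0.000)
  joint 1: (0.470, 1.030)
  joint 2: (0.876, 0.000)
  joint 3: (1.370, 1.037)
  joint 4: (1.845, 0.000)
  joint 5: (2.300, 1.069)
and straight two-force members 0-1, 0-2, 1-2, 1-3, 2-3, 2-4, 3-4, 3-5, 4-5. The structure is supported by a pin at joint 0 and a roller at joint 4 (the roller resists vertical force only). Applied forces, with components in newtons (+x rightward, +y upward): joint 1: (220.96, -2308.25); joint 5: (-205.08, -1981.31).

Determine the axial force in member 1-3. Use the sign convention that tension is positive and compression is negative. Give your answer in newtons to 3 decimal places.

-353.659

N=6 nodes, M=9 members, R=3 reactions → 2N=12, M+R=12
member 0 (0-1): L=1.1322, (cx,cy)=(0.4151,0.9098)
member 1 (0-2): L=0.8760, (cx,cy)=(1.0000,0.0000)
member 2 (1-2): L=1.1071, (cx,cy)=(0.3667,-0.9303)
member 3 (1-3): L=0.9000, (cx,cy)=(1.0000,0.0078)
member 4 (2-3): L=1.1487, (cx,cy)=(0.4301,0.9028)
member 5 (2-4): L=0.9690, (cx,cy)=(1.0000,0.0000)
member 6 (3-4): L=1.1406, (cx,cy)=(0.4164,-0.9092)
member 7 (3-5): L=0.9306, (cx,cy)=(0.9994,0.0344)
member 8 (4-5): L=1.1618, (cx,cy)=(0.3916,0.9201)
solve A·x = −loads:
  F[0-1] = -1348.8105 N (compression)
  F[0-2] = +575.8163 N (tension)
  F[1-2] = -1165.0723 N (compression)
  F[1-3] = -353.6586 N (compression)
  F[2-3] = +1200.6100 N (tension)
  F[2-4] = -367.7769 N (compression)
  F[3-4] = -1164.6648 N (compression)
  F[3-5] = +648.0971 N (tension)
  F[4-5] = -2177.5348 N (compression)
  Rx@0 = -15.8800 N
  Ry@0 = +1227.0945 N
  Ry@4 = +3062.4655 N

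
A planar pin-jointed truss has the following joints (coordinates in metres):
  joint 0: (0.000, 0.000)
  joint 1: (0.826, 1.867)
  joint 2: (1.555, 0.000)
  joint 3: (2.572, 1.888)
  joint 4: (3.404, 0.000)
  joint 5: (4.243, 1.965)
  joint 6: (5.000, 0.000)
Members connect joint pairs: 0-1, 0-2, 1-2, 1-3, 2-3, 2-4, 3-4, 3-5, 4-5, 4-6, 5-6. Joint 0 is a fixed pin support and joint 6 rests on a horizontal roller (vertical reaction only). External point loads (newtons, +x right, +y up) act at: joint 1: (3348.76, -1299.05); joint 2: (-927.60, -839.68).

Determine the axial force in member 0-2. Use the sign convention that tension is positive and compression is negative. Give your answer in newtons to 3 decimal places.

N=7 nodes, M=11 members, R=3 reactions → 2N=14, M+R=14
member 0 (0-1): L=2.0416, (cx,cy)=(0.4046,0.9145)
member 1 (0-2): L=1.5550, (cx,cy)=(1.0000,0.0000)
member 2 (1-2): L=2.0043, (cx,cy)=(0.3637,-0.9315)
member 3 (1-3): L=1.7461, (cx,cy)=(0.9999,0.0120)
member 4 (2-3): L=2.1445, (cx,cy)=(0.4742,0.8804)
member 5 (2-4): L=1.8490, (cx,cy)=(1.0000,0.0000)
member 6 (3-4): L=2.0632, (cx,cy)=(0.4033,-0.9151)
member 7 (3-5): L=1.6728, (cx,cy)=(0.9989,0.0460)
member 8 (4-5): L=2.1366, (cx,cy)=(0.3927,0.9197)
member 9 (4-6): L=1.5960, (cx,cy)=(1.0000,0.0000)
member 10 (5-6): L=2.1058, (cx,cy)=(0.3595,-0.9331)
solve A·x = −loads:
  F[0-1] = -451.1327 N (compression)
  F[0-2] = +2603.6850 N (tension)
  F[1-2] = -992.6068 N (compression)
  F[1-3] = -3170.4813 N (compression)
  F[2-3] = +2003.9849 N (tension)
  F[2-4] = +2219.8846 N (tension)
  F[3-4] = -1958.3647 N (compression)
  F[3-5] = -1431.6753 N (compression)
  F[4-5] = +1948.5895 N (tension)
  F[4-6] = +664.9929 N (tension)
  F[5-6] = -1849.8325 N (compression)
  Rx@0 = -2421.1600 N
  Ry@0 = +412.5595 N
  Ry@6 = +1726.1705 N

2603.685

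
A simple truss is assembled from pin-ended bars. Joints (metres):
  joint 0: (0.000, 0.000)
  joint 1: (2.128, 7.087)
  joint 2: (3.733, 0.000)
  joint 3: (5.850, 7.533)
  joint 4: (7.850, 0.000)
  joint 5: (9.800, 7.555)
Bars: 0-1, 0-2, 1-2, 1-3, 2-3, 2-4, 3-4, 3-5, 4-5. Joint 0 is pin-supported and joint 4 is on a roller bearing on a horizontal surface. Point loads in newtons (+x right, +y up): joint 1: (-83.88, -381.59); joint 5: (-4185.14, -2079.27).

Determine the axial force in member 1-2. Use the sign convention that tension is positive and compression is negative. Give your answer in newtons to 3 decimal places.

3348.697

N=6 nodes, M=9 members, R=3 reactions → 2N=12, M+R=12
member 0 (0-1): L=7.3996, (cx,cy)=(0.2876,0.9578)
member 1 (0-2): L=3.7330, (cx,cy)=(1.0000,0.0000)
member 2 (1-2): L=7.2665, (cx,cy)=(0.2209,-0.9753)
member 3 (1-3): L=3.7486, (cx,cy)=(0.9929,0.1190)
member 4 (2-3): L=7.8248, (cx,cy)=(0.2705,0.9627)
member 5 (2-4): L=4.1170, (cx,cy)=(1.0000,0.0000)
member 6 (3-4): L=7.7940, (cx,cy)=(0.2566,-0.9665)
member 7 (3-5): L=3.9501, (cx,cy)=(1.0000,0.0056)
member 8 (4-5): L=7.8026, (cx,cy)=(0.2499,0.9683)
solve A·x = −loads:
  F[0-1] = -4035.7186 N (compression)
  F[0-2] = -3108.4141 N (compression)
  F[1-2] = +3348.6967 N (tension)
  F[1-3] = -1829.3717 N (compression)
  F[2-3] = -3392.5090 N (compression)
  F[2-4] = -1450.9210 N (compression)
  F[3-4] = +3583.2766 N (tension)
  F[3-5] = -3653.7745 N (compression)
  F[4-5] = -2126.3964 N (compression)
  Rx@0 = +4269.0200 N
  Ry@0 = +3865.2321 N
  Ry@4 = -1404.3721 N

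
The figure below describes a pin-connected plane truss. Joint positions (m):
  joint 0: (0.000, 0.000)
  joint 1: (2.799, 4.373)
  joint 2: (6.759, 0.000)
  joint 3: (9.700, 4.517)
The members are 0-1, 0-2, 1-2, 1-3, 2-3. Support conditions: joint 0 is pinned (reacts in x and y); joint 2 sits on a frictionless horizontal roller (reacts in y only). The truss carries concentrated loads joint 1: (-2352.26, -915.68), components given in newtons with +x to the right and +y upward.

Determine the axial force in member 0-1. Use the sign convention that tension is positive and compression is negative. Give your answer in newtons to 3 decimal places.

N=4 nodes, M=5 members, R=3 reactions → 2N=8, M+R=8
member 0 (0-1): L=5.1921, (cx,cy)=(0.5391,0.8422)
member 1 (0-2): L=6.7590, (cx,cy)=(1.0000,0.0000)
member 2 (1-2): L=5.8996, (cx,cy)=(0.6712,-0.7412)
member 3 (1-3): L=6.9025, (cx,cy)=(0.9998,0.0209)
member 4 (2-3): L=5.3901, (cx,cy)=(0.5456,0.8380)
solve A·x = −loads:
  F[0-1] = -2443.9038 N (compression)
  F[0-2] = -1034.7711 N (compression)
  F[1-2] = +1541.5877 N (tension)
  F[1-3] = -0.0000 N (compression)
  F[2-3] = -0.0000 N (compression)
  Rx@0 = +2352.2600 N
  Ry@0 = +2058.3704 N
  Ry@2 = -1142.6904 N

-2443.904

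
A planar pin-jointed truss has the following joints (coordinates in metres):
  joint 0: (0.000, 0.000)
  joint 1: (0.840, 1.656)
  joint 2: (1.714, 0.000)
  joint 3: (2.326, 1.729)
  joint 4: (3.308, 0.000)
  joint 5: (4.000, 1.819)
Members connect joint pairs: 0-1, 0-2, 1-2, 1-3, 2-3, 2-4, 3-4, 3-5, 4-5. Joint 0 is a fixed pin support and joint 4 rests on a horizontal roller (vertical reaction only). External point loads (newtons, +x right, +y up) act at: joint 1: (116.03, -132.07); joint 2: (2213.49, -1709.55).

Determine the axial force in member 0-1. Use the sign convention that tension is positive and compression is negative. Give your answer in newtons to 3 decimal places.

N=6 nodes, M=9 members, R=3 reactions → 2N=12, M+R=12
member 0 (0-1): L=1.8569, (cx,cy)=(0.4524,0.8918)
member 1 (0-2): L=1.7140, (cx,cy)=(1.0000,0.0000)
member 2 (1-2): L=1.8725, (cx,cy)=(0.4668,-0.8844)
member 3 (1-3): L=1.4878, (cx,cy)=(0.9988,0.0491)
member 4 (2-3): L=1.8341, (cx,cy)=(0.3337,0.9427)
member 5 (2-4): L=1.5940, (cx,cy)=(1.0000,0.0000)
member 6 (3-4): L=1.9884, (cx,cy)=(0.4939,-0.8695)
member 7 (3-5): L=1.6764, (cx,cy)=(0.9986,0.0537)
member 8 (4-5): L=1.9462, (cx,cy)=(0.3556,0.9347)
solve A·x = −loads:
  F[0-1] = -969.0394 N (compression)
  F[0-2] = +2767.8903 N (tension)
  F[1-2] = +776.9201 N (tension)
  F[1-3] = -918.1403 N (compression)
  F[2-3] = +1084.6152 N (tension)
  F[2-4] = +555.1249 N (tension)
  F[3-4] = -1124.0475 N (compression)
  F[3-5] = +0.0000 N (tension)
  F[4-5] = -0.0000 N (compression)
  Rx@0 = -2329.5200 N
  Ry@0 = +864.2158 N
  Ry@4 = +977.4042 N

-969.039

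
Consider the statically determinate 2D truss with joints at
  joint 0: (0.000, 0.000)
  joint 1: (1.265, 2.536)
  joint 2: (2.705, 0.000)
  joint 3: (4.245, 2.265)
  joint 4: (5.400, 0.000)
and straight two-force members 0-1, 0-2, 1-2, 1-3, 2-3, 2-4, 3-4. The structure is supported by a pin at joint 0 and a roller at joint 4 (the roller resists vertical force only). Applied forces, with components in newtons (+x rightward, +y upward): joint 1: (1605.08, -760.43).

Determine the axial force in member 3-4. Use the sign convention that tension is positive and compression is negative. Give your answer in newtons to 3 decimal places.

-1046.103

N=5 nodes, M=7 members, R=3 reactions → 2N=10, M+R=10
member 0 (0-1): L=2.8340, (cx,cy)=(0.4464,0.8949)
member 1 (0-2): L=2.7050, (cx,cy)=(1.0000,0.0000)
member 2 (1-2): L=2.9163, (cx,cy)=(0.4938,-0.8696)
member 3 (1-3): L=2.9923, (cx,cy)=(0.9959,-0.0906)
member 4 (2-3): L=2.7389, (cx,cy)=(0.5623,0.8270)
member 5 (2-4): L=2.6950, (cx,cy)=(1.0000,0.0000)
member 6 (3-4): L=2.5425, (cx,cy)=(0.4543,-0.8909)
solve A·x = −loads:
  F[0-1] = +191.6532 N (tension)
  F[0-2] = +1519.5324 N (tension)
  F[1-2] = -962.4808 N (compression)
  F[1-3] = -1048.5939 N (compression)
  F[2-3] = +1012.0968 N (tension)
  F[2-4] = +475.2230 N (tension)
  F[3-4] = -1046.1033 N (compression)
  Rx@0 = -1605.0800 N
  Ry@0 = -171.5009 N
  Ry@4 = +931.9309 N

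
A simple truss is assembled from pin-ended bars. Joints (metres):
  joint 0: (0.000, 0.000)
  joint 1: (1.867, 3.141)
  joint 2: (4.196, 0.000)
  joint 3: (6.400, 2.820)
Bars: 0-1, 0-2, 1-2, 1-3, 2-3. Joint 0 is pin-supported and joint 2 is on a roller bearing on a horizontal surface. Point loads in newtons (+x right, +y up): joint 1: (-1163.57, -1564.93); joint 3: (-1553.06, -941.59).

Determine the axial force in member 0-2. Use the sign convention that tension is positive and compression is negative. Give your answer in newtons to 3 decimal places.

-1356.167

N=4 nodes, M=5 members, R=3 reactions → 2N=8, M+R=8
member 0 (0-1): L=3.6540, (cx,cy)=(0.5109,0.8596)
member 1 (0-2): L=4.1960, (cx,cy)=(1.0000,0.0000)
member 2 (1-2): L=3.9103, (cx,cy)=(0.5956,-0.8033)
member 3 (1-3): L=4.5444, (cx,cy)=(0.9975,-0.0706)
member 4 (2-3): L=3.5791, (cx,cy)=(0.6158,0.7879)
solve A·x = −loads:
  F[0-1] = -2662.6163 N (compression)
  F[0-2] = -1356.1670 N (compression)
  F[1-2] = +969.4283 N (tension)
  F[1-3] = -776.2358 N (compression)
  F[2-3] = -1264.6450 N (compression)
  Rx@0 = +2716.6300 N
  Ry@0 = +2288.8132 N
  Ry@2 = +217.7068 N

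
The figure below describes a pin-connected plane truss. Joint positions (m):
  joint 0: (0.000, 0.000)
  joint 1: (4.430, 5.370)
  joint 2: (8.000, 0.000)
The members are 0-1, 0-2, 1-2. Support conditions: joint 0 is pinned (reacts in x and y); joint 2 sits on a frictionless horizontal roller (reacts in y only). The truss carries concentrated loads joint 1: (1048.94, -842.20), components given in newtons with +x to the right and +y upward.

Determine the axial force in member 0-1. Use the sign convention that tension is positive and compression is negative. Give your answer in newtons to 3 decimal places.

425.555

N=3 nodes, M=3 members, R=3 reactions → 2N=6, M+R=6
member 0 (0-1): L=6.9615, (cx,cy)=(0.6364,0.7714)
member 1 (0-2): L=8.0000, (cx,cy)=(1.0000,0.0000)
member 2 (1-2): L=6.4484, (cx,cy)=(0.5536,-0.8328)
solve A·x = −loads:
  F[0-1] = +425.5550 N (tension)
  F[0-2] = +778.1332 N (tension)
  F[1-2] = -1405.5211 N (compression)
  Rx@0 = -1048.9400 N
  Ry@0 = -328.2692 N
  Ry@2 = +1170.4692 N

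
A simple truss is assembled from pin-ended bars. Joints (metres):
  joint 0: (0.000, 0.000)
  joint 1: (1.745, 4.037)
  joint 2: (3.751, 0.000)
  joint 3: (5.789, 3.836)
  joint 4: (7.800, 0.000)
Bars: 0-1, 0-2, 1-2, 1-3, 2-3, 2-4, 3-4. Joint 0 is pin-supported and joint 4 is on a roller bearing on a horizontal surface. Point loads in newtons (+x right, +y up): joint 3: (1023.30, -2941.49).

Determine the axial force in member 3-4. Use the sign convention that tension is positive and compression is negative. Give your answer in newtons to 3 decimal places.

N=5 nodes, M=7 members, R=3 reactions → 2N=10, M+R=10
member 0 (0-1): L=4.3980, (cx,cy)=(0.3968,0.9179)
member 1 (0-2): L=3.7510, (cx,cy)=(1.0000,0.0000)
member 2 (1-2): L=4.5079, (cx,cy)=(0.4450,-0.8955)
member 3 (1-3): L=4.0490, (cx,cy)=(0.9988,-0.0496)
member 4 (2-3): L=4.3438, (cx,cy)=(0.4692,0.8831)
member 5 (2-4): L=4.0490, (cx,cy)=(1.0000,0.0000)
member 6 (3-4): L=4.3312, (cx,cy)=(0.4643,-0.8857)
solve A·x = −loads:
  F[0-1] = -277.9365 N (compression)
  F[0-2] = +1133.5772 N (tension)
  F[1-2] = +298.3732 N (tension)
  F[1-3] = -243.3515 N (compression)
  F[2-3] = -302.5728 N (compression)
  F[2-4] = +1408.3119 N (tension)
  F[3-4] = -3033.1356 N (compression)
  Rx@0 = -1023.3000 N
  Ry@0 = +255.1228 N
  Ry@4 = +2686.3672 N

-3033.136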